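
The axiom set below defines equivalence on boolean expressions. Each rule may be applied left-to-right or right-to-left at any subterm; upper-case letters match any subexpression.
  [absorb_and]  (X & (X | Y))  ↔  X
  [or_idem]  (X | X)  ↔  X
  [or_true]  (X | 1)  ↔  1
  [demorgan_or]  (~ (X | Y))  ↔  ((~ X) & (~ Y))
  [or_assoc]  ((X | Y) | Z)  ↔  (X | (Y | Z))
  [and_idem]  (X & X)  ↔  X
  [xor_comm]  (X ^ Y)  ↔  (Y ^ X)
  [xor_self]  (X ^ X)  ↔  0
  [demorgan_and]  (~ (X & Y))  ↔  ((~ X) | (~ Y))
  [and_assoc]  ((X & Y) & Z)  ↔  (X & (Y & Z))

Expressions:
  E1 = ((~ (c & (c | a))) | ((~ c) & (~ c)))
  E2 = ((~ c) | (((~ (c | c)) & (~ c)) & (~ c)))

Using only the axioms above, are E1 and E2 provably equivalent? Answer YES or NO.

(1) (c & (c | a))  =[absorb_and →]=  c    ⊢ ((~ c) | ((~ c) & (~ c)))
(2) c  =[or_idem ←]=  (c | c)    ⊢ ((~ c) | ((~ (c | c)) & (~ c)))
(3) (~ c)  =[and_idem ←]=  ((~ c) & (~ c))    ⊢ ((~ c) | ((~ (c | c)) & ((~ c) & (~ c))))
(4) ((~ (c | c)) & ((~ c) & (~ c)))  =[and_assoc ←]=  (((~ (c | c)) & (~ c)) & (~ c))    ⊢ E2

YES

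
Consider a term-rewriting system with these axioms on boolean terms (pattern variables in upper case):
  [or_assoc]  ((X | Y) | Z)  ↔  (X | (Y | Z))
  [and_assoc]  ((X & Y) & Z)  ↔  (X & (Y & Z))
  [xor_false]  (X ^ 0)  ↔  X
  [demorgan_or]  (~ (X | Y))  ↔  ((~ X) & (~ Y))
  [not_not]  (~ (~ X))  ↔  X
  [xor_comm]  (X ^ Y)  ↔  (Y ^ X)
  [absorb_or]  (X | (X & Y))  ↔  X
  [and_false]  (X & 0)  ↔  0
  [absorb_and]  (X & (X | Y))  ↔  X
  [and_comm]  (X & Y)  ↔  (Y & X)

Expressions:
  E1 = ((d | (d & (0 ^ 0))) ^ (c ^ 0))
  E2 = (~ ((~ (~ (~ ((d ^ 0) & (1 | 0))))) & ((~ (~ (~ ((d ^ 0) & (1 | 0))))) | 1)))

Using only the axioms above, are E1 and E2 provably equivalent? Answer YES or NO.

NO

The axioms are sound identities: if E1 ↔* E2 then E1 and E2 evaluate identically under any assignment.
Under c=1, d=0: E1 evaluates to 1, E2 to 0. Distinct ⇒ no rewrite sequence connects them.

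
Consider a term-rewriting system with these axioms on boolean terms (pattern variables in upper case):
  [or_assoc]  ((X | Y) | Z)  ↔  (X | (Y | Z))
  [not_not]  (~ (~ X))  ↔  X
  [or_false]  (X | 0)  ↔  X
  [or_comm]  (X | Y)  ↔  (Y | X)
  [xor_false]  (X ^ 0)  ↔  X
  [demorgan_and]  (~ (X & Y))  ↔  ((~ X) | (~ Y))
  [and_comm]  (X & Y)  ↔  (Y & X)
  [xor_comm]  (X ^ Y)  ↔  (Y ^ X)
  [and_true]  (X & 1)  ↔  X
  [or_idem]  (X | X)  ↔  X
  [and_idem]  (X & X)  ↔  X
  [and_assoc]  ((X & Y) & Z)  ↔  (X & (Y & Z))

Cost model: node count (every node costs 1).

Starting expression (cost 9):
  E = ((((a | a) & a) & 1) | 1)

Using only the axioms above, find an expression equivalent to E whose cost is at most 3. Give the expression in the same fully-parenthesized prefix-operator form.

1. [or_idem →] (a | a)  →  a;  E = (((a & a) & 1) | 1)
2. [and_idem →] (a & a)  →  a;  E = ((a & 1) | 1)
3. [and_true →] (a & 1)  →  a;  cost 3 ≤ 3, done

(a | 1)   [cost 3]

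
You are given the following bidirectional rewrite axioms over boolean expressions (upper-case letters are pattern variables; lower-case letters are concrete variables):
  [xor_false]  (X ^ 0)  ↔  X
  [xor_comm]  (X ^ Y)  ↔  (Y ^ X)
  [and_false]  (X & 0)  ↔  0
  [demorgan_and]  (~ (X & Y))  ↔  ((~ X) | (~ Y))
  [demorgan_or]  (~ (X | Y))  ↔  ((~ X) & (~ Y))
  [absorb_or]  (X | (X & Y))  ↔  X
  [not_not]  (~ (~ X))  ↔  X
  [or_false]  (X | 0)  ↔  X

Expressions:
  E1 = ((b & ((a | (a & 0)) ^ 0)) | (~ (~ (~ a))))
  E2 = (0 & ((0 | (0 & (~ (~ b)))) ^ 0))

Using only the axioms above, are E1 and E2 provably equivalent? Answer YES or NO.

NO

Every axiom is a valid identity, so a rewrite proof would force E1 and E2 to agree under every assignment.
At a=0, b=0: E1 = 1 but E2 = 0; they differ, so no derivation exists.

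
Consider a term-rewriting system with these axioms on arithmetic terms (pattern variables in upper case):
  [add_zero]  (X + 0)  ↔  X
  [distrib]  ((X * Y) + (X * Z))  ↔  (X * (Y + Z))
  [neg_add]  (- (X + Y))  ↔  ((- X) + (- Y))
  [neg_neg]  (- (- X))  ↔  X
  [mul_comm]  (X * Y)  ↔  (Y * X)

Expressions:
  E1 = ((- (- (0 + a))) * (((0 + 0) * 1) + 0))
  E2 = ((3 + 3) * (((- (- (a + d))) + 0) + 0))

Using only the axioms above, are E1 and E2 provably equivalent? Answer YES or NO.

Every axiom is a valid identity, so a rewrite proof would force E1 and E2 to agree under every assignment.
At a=0, d=1: E1 = 0 but E2 = 6; they differ, so no derivation exists.

NO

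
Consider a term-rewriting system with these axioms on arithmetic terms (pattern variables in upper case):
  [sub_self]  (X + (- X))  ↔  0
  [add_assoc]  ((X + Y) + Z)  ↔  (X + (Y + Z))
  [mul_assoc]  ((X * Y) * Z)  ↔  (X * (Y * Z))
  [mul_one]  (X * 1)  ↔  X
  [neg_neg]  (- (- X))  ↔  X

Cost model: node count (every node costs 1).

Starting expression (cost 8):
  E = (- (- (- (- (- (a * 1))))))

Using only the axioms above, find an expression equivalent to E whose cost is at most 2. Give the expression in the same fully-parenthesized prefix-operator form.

(- a)   [cost 2]

step 1: neg_neg (→) rewrites (- (- (- (- (- (a * 1)))))) into (- (- (- (a * 1))))
step 2: mul_one (→) rewrites (a * 1) into a, now (- (- (- a)))
step 3: neg_neg (→) rewrites (- (- a)) into a, reaching cost 2 (bound 2)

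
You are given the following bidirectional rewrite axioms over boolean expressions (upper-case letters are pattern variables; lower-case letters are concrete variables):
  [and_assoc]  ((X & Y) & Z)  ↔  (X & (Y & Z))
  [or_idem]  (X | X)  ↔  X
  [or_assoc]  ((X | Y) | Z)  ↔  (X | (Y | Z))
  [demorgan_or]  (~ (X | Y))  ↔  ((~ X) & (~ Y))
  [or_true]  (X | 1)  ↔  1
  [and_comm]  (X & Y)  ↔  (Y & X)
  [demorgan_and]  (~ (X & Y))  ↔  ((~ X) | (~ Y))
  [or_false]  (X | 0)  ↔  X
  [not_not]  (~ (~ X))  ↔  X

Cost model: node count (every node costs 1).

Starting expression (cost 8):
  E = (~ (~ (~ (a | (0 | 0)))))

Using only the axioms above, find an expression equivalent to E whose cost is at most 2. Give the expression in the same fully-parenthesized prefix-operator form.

(~ a)   [cost 2]

(1) (0 | 0)  =[or_false →]=  0    ⊢ (~ (~ (~ (a | 0))))
(2) (a | 0)  =[or_false →]=  a    ⊢ (~ (~ (~ a)))
(3) (~ (~ (~ a)))  =[not_not →]=  (~ a)    ⊢ cost 2, within 2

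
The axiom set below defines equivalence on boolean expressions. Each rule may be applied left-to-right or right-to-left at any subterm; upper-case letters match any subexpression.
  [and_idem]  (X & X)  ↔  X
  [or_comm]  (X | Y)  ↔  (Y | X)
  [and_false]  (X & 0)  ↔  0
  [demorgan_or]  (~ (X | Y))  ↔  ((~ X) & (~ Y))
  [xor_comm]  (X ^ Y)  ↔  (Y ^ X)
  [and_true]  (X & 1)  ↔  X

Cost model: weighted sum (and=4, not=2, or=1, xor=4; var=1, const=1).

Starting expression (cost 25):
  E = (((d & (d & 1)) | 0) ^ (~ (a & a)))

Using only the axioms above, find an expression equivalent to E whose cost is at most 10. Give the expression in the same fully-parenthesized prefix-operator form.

((d | 0) ^ (~ a))   [cost 10]

step 1: and_idem (→) rewrites (a & a) into a, now (((d & (d & 1)) | 0) ^ (~ a))
step 2: and_true (→) rewrites (d & 1) into d, now (((d & d) | 0) ^ (~ a))
step 3: and_idem (→) rewrites (d & d) into d, reaching cost 10 (bound 10)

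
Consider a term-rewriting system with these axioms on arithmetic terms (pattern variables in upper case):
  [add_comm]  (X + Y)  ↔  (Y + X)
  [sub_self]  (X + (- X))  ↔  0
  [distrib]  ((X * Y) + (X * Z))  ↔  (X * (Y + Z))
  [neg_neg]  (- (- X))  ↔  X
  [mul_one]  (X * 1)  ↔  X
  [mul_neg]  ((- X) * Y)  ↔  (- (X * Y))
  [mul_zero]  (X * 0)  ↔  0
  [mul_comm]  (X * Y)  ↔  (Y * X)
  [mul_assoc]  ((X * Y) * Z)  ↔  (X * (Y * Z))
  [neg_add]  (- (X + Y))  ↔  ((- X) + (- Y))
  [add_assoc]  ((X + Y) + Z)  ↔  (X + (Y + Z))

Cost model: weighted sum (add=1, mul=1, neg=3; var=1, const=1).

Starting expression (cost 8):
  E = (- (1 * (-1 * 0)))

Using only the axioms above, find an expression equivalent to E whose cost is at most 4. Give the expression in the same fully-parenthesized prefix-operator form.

step 1: mul_comm (→) rewrites (1 * (-1 * 0)) into ((-1 * 0) * 1), now (- ((-1 * 0) * 1))
step 2: mul_one (→) rewrites ((-1 * 0) * 1) into (-1 * 0), now (- (-1 * 0))
step 3: mul_zero (→) rewrites (-1 * 0) into 0, reaching cost 4 (bound 4)

(- 0)   [cost 4]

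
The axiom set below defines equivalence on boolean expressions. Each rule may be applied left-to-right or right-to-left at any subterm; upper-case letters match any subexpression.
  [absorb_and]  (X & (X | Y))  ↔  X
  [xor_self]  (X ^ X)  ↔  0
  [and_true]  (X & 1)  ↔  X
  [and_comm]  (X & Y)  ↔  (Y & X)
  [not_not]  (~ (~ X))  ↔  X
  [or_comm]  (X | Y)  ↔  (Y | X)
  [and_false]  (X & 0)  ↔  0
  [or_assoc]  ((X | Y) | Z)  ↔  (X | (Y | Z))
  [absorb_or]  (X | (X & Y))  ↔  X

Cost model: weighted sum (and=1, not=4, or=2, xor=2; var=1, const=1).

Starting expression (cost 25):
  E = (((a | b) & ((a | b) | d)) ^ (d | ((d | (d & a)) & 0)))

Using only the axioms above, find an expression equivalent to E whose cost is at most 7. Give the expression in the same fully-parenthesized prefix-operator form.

(1) (d | (d & a))  =[absorb_or →]=  d    ⊢ (((a | b) & ((a | b) | d)) ^ (d | (d & 0)))
(2) ((a | b) & ((a | b) | d))  =[absorb_and →]=  (a | b)    ⊢ ((a | b) ^ (d | (d & 0)))
(3) (d | (d & 0))  =[absorb_or →]=  d    ⊢ cost 7, within 7

((a | b) ^ d)   [cost 7]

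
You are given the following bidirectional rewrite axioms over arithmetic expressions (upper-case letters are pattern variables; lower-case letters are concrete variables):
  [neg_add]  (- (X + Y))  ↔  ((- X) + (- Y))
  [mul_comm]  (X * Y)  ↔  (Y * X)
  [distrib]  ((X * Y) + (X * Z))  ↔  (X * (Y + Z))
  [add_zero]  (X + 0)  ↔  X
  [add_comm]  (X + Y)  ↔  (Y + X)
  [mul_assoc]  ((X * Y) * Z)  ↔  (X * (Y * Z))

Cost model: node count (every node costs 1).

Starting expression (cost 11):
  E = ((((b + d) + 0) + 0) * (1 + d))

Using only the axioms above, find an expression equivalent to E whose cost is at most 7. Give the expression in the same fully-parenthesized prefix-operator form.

(1) ((((b + d) + 0) + 0) * (1 + d))  =[mul_comm →]=  ((1 + d) * (((b + d) + 0) + 0))
(2) (((b + d) + 0) + 0)  =[add_zero →]=  ((b + d) + 0)    ⊢ ((1 + d) * ((b + d) + 0))
(3) ((b + d) + 0)  =[add_zero →]=  (b + d)    ⊢ cost 7, within 7

((1 + d) * (b + d))   [cost 7]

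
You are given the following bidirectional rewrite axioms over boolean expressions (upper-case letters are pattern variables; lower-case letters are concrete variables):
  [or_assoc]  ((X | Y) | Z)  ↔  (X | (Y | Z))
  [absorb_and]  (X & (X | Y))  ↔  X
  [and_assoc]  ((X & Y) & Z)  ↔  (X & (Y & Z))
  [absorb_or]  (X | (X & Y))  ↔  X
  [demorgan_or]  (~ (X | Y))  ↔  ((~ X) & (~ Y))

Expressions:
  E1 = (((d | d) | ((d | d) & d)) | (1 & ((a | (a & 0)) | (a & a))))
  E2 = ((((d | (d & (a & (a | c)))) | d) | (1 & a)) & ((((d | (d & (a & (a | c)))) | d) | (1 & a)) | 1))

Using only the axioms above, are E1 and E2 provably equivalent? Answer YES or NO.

step 1: absorb_or (→) rewrites (a | (a & 0)) into a, now (((d | d) | ((d | d) & d)) | (1 & (a | (a & a))))
step 2: absorb_or (→) rewrites (a | (a & a)) into a, now (((d | d) | ((d | d) & d)) | (1 & a))
step 3: absorb_or (→) rewrites ((d | d) | ((d | d) & d)) into (d | d), now ((d | d) | (1 & a))
step 4: absorb_or (←) rewrites d into (d | (d & a)), now (((d | (d & a)) | d) | (1 & a))
step 5: absorb_and (←) rewrites a into (a & (a | c)), now (((d | (d & (a & (a | c)))) | d) | (1 & a))
step 6: absorb_and (←) rewrites (((d | (d & (a & (a | c)))) | d) | (1 & a)) into ((((d | (d & (a & (a | c)))) | d) | (1 & a)) & ((((d | (d & (a & (a | c)))) | d) | (1 & a)) | 1)), which is E2

YES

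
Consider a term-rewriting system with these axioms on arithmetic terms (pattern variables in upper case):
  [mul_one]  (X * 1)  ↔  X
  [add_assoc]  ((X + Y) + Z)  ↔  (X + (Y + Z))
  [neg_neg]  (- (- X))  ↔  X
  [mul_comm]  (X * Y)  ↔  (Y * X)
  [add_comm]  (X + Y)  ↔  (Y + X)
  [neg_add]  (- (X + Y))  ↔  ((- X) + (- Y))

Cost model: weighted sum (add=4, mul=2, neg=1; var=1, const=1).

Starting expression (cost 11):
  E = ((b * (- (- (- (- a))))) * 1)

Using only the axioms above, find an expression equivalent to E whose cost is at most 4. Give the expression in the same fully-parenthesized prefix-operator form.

(b * a)   [cost 4]

step 1: mul_one (→) rewrites ((b * (- (- (- (- a))))) * 1) into (b * (- (- (- (- a)))))
step 2: neg_neg (→) rewrites (- (- (- (- a)))) into (- (- a)), now (b * (- (- a)))
step 3: neg_neg (→) rewrites (- (- a)) into a, reaching cost 4 (bound 4)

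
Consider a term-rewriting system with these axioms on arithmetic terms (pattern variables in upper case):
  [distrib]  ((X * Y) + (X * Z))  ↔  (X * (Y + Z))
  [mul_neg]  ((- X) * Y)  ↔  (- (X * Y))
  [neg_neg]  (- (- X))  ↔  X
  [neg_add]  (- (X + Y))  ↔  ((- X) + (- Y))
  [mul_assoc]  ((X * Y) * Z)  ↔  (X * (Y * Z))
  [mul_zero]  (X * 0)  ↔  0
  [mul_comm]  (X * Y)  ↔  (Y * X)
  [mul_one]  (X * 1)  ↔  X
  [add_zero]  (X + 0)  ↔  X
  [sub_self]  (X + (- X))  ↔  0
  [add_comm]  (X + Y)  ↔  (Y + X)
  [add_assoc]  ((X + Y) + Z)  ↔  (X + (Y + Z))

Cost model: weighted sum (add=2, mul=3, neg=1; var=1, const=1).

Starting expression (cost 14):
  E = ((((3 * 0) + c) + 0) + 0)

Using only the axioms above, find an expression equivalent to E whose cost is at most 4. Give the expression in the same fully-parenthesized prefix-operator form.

(0 + c)   [cost 4]

step 1: add_assoc (→) rewrites (((3 * 0) + c) + 0) into ((3 * 0) + (c + 0)), now (((3 * 0) + (c + 0)) + 0)
step 2: mul_zero (→) rewrites (3 * 0) into 0, now ((0 + (c + 0)) + 0)
step 3: add_zero (→) rewrites (c + 0) into c, now ((0 + c) + 0)
step 4: add_zero (→) rewrites ((0 + c) + 0) into (0 + c), reaching cost 4 (bound 4)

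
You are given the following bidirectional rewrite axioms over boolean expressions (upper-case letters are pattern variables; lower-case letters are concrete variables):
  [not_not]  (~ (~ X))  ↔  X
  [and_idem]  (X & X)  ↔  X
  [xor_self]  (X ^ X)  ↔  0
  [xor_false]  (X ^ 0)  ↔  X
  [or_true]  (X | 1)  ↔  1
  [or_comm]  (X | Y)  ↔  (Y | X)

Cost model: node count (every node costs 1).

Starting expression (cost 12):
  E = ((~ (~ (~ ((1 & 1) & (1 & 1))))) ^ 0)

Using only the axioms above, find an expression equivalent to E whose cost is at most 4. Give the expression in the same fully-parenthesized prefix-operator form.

(~ (1 & 1))   [cost 4]

step 1: not_not (→) rewrites (~ (~ ((1 & 1) & (1 & 1)))) into ((1 & 1) & (1 & 1)), now ((~ ((1 & 1) & (1 & 1))) ^ 0)
step 2: and_idem (→) rewrites ((1 & 1) & (1 & 1)) into (1 & 1), now ((~ (1 & 1)) ^ 0)
step 3: xor_false (→) rewrites ((~ (1 & 1)) ^ 0) into (~ (1 & 1)), reaching cost 4 (bound 4)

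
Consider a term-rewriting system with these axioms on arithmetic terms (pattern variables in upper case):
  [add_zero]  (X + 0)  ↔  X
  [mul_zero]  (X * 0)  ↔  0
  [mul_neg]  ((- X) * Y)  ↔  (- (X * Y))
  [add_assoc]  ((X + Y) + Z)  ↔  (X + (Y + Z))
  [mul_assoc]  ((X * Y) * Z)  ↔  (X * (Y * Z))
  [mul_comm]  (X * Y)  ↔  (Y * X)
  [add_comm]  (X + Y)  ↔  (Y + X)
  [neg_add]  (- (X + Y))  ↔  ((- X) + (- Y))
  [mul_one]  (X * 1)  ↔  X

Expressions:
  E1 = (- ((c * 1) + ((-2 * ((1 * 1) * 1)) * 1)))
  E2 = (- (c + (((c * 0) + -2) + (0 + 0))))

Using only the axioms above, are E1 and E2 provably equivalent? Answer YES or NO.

step 1: mul_one (→) rewrites ((1 * 1) * 1) into (1 * 1), now (- ((c * 1) + ((-2 * (1 * 1)) * 1)))
step 2: mul_one (→) rewrites (1 * 1) into 1, now (- ((c * 1) + ((-2 * 1) * 1)))
step 3: mul_one (→) rewrites (-2 * 1) into -2, now (- ((c * 1) + (-2 * 1)))
step 4: mul_one (→) rewrites (c * 1) into c, now (- (c + (-2 * 1)))
step 5: mul_one (→) rewrites (-2 * 1) into -2, now (- (c + -2))
step 6: add_zero (←) rewrites -2 into (-2 + 0), now (- (c + (-2 + 0)))
step 7: add_zero (←) rewrites -2 into (-2 + 0), now (- (c + ((-2 + 0) + 0)))
step 8: add_comm (→) rewrites (-2 + 0) into (0 + -2), now (- (c + ((0 + -2) + 0)))
step 9: add_zero (←) rewrites 0 into (0 + 0), now (- (c + ((0 + -2) + (0 + 0))))
step 10: mul_zero (←) rewrites 0 into (c * 0), which is E2

YES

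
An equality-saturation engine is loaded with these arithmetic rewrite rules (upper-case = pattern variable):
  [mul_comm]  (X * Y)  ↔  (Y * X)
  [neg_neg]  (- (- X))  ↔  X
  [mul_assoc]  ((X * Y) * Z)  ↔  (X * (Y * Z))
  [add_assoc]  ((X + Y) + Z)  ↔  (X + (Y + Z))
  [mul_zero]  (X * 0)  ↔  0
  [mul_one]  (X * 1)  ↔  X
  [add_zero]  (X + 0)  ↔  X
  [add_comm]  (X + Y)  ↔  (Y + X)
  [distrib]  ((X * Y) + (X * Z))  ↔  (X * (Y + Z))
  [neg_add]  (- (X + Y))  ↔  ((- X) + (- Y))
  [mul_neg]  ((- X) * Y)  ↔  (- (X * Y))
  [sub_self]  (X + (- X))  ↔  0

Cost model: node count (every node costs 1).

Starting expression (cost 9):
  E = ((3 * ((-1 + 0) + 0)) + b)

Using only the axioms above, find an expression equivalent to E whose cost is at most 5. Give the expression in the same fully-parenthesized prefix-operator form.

((-1 * 3) + b)   [cost 5]

(1) ((-1 + 0) + 0)  =[add_zero →]=  (-1 + 0)    ⊢ ((3 * (-1 + 0)) + b)
(2) (3 * (-1 + 0))  =[mul_comm →]=  ((-1 + 0) * 3)    ⊢ (((-1 + 0) * 3) + b)
(3) (-1 + 0)  =[add_zero →]=  -1    ⊢ cost 5, within 5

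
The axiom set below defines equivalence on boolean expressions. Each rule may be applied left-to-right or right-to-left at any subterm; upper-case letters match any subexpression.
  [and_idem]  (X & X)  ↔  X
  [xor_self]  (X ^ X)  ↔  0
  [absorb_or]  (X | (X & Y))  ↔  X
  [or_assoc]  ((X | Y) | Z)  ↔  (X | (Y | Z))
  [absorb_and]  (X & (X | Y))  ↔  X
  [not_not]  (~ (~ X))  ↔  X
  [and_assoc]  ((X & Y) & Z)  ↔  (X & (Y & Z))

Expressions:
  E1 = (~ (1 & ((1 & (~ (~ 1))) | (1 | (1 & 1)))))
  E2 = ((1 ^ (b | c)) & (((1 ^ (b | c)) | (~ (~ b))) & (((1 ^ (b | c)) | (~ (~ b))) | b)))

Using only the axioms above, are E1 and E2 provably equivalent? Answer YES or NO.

The axioms are sound identities: if E1 ↔* E2 then E1 and E2 evaluate identically under any assignment.
Under b=0, c=0: E1 evaluates to 0, E2 to 1. Distinct ⇒ no rewrite sequence connects them.

NO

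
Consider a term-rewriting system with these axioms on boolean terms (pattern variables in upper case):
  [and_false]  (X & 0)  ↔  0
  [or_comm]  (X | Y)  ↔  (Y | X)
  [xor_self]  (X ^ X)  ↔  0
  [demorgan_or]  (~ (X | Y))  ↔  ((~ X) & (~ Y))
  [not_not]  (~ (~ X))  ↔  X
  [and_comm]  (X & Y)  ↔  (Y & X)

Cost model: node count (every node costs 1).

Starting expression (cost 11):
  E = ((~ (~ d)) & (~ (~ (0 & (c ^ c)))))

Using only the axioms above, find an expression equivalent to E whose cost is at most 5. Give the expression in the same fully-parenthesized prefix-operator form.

(d & (0 & 0))   [cost 5]

1. [xor_self →] (c ^ c)  →  0;  E = ((~ (~ d)) & (~ (~ (0 & 0))))
2. [not_not →] (~ (~ (0 & 0)))  →  (0 & 0);  E = ((~ (~ d)) & (0 & 0))
3. [not_not →] (~ (~ d))  →  d;  cost 5 ≤ 5, done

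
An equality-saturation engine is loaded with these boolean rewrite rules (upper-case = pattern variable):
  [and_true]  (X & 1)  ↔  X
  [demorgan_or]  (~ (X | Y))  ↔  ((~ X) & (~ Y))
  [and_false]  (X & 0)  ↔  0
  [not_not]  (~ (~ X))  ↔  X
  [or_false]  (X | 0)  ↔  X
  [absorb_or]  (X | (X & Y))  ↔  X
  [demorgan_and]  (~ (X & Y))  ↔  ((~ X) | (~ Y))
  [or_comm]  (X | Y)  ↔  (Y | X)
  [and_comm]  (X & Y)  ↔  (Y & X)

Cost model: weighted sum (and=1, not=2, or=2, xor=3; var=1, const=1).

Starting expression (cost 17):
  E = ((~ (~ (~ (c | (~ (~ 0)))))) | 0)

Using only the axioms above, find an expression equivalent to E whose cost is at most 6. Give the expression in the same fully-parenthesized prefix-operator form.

(~ (c | 0))   [cost 6]

(1) ((~ (~ (~ (c | (~ (~ 0)))))) | 0)  =[or_false →]=  (~ (~ (~ (c | (~ (~ 0))))))
(2) (~ (~ 0))  =[not_not →]=  0    ⊢ (~ (~ (~ (c | 0))))
(3) (~ (~ (~ (c | 0))))  =[not_not →]=  (~ (c | 0))    ⊢ cost 6, within 6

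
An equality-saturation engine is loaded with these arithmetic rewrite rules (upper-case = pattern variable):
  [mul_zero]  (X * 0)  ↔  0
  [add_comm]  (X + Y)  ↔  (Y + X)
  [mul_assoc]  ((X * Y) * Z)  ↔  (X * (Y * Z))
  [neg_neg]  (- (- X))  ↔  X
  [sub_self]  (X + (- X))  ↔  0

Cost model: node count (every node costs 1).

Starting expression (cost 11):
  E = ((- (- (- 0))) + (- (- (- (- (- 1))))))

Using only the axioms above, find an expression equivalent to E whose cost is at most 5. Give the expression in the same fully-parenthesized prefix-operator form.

step 1: neg_neg (→) rewrites (- (- (- 1))) into (- 1), now ((- (- (- 0))) + (- (- (- 1))))
step 2: add_comm (→) rewrites ((- (- (- 0))) + (- (- (- 1)))) into ((- (- (- 1))) + (- (- (- 0))))
step 3: neg_neg (→) rewrites (- (- 1)) into 1, now ((- 1) + (- (- (- 0))))
step 4: neg_neg (→) rewrites (- (- (- 0))) into (- 0), reaching cost 5 (bound 5)

((- 1) + (- 0))   [cost 5]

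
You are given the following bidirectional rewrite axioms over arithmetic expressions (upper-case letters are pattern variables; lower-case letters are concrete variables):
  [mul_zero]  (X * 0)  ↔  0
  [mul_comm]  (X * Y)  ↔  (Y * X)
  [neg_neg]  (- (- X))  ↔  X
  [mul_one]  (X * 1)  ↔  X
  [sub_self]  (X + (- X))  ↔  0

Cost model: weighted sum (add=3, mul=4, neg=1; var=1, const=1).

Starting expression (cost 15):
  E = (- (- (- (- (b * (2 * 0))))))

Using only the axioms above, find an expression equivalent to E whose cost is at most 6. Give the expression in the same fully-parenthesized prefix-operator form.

(b * 0)   [cost 6]

(1) (- (- (- (- (b * (2 * 0))))))  =[neg_neg →]=  (- (- (b * (2 * 0))))
(2) (2 * 0)  =[mul_zero →]=  0    ⊢ (- (- (b * 0)))
(3) (- (- (b * 0)))  =[neg_neg →]=  (b * 0)    ⊢ cost 6, within 6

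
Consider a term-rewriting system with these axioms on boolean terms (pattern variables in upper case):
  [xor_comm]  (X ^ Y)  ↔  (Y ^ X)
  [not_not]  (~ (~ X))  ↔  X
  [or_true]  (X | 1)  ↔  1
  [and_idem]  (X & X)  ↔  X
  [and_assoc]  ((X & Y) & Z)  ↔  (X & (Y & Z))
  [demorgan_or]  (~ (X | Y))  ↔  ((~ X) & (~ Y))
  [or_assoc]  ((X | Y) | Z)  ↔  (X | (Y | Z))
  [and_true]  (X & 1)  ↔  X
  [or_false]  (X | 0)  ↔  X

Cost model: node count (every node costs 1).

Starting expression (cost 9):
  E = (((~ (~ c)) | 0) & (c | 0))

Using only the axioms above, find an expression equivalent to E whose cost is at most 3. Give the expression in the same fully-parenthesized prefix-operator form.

1. [not_not →] (~ (~ c))  →  c;  E = ((c | 0) & (c | 0))
2. [or_false →] (c | 0)  →  c;  E = (c & (c | 0))
3. [or_false →] (c | 0)  →  c;  cost 3 ≤ 3, done

(c & c)   [cost 3]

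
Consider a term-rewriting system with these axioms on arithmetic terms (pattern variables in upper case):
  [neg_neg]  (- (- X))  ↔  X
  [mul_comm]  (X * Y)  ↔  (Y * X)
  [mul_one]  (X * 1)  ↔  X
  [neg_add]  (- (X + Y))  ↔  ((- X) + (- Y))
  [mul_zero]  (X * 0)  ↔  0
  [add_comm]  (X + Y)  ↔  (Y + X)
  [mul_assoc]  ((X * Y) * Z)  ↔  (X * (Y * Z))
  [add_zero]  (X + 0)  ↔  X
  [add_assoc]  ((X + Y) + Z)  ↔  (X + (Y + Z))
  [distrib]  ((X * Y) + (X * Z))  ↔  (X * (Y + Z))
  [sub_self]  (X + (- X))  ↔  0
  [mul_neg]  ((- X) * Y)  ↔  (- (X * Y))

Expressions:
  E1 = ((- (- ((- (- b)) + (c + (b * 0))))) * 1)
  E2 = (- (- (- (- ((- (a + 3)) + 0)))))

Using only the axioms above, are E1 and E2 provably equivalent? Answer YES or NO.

NO

The axioms are sound identities: if E1 ↔* E2 then E1 and E2 evaluate identically under any assignment.
Under a=0, b=0, c=0: E1 evaluates to 0, E2 to -3. Distinct ⇒ no rewrite sequence connects them.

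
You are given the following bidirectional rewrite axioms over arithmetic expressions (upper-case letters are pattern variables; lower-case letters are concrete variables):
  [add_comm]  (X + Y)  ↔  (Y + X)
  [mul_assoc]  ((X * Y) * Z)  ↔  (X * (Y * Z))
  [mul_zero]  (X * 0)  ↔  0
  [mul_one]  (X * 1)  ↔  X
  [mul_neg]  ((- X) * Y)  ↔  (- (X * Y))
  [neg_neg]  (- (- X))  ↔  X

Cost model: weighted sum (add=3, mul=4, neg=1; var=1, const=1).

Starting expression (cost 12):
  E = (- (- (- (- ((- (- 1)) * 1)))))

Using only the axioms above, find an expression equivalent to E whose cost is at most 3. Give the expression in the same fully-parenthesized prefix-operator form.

(- (- 1))   [cost 3]

(1) (- (- (- (- ((- (- 1)) * 1)))))  =[neg_neg →]=  (- (- ((- (- 1)) * 1)))
(2) ((- (- 1)) * 1)  =[mul_one →]=  (- (- 1))    ⊢ (- (- (- (- 1))))
(3) (- (- (- 1)))  =[neg_neg →]=  (- 1)    ⊢ cost 3, within 3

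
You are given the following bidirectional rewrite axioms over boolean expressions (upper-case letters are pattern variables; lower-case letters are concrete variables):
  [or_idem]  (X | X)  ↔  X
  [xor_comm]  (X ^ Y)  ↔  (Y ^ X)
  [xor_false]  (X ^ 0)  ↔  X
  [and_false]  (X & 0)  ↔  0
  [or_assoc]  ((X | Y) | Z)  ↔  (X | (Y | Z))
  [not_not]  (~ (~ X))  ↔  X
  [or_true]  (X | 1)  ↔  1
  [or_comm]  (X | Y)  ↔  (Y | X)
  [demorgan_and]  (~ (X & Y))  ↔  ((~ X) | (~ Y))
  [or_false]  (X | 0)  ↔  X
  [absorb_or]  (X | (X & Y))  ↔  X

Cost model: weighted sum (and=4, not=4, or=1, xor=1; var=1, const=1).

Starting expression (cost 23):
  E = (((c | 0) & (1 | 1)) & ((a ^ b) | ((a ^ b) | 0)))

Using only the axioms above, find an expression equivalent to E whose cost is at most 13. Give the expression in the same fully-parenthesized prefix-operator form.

step 1: or_false (→) rewrites ((a ^ b) | 0) into (a ^ b), now (((c | 0) & (1 | 1)) & ((a ^ b) | (a ^ b)))
step 2: or_idem (→) rewrites ((a ^ b) | (a ^ b)) into (a ^ b), now (((c | 0) & (1 | 1)) & (a ^ b))
step 3: or_idem (→) rewrites (1 | 1) into 1, now (((c | 0) & 1) & (a ^ b))
step 4: or_false (→) rewrites (c | 0) into c, reaching cost 13 (bound 13)

((c & 1) & (a ^ b))   [cost 13]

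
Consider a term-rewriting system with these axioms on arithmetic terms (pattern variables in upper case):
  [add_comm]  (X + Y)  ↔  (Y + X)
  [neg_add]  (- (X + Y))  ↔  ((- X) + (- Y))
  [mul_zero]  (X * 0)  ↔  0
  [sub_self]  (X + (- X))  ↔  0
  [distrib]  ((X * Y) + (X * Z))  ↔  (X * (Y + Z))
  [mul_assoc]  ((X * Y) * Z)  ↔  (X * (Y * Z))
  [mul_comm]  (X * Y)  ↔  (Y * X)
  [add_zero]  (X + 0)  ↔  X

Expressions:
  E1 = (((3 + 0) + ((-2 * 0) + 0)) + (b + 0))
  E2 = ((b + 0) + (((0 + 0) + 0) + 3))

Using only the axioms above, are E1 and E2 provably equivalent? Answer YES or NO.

step 1: add_zero (→) rewrites ((-2 * 0) + 0) into (-2 * 0), now (((3 + 0) + (-2 * 0)) + (b + 0))
step 2: add_zero (→) rewrites (3 + 0) into 3, now ((3 + (-2 * 0)) + (b + 0))
step 3: mul_zero (→) rewrites (-2 * 0) into 0, now ((3 + 0) + (b + 0))
step 4: add_comm (→) rewrites ((3 + 0) + (b + 0)) into ((b + 0) + (3 + 0))
step 5: add_zero (←) rewrites 0 into (0 + 0), now ((b + 0) + (3 + (0 + 0)))
step 6: add_comm (→) rewrites (3 + (0 + 0)) into ((0 + 0) + 3), now ((b + 0) + ((0 + 0) + 3))
step 7: add_zero (←) rewrites (0 + 0) into ((0 + 0) + 0), which is E2

YES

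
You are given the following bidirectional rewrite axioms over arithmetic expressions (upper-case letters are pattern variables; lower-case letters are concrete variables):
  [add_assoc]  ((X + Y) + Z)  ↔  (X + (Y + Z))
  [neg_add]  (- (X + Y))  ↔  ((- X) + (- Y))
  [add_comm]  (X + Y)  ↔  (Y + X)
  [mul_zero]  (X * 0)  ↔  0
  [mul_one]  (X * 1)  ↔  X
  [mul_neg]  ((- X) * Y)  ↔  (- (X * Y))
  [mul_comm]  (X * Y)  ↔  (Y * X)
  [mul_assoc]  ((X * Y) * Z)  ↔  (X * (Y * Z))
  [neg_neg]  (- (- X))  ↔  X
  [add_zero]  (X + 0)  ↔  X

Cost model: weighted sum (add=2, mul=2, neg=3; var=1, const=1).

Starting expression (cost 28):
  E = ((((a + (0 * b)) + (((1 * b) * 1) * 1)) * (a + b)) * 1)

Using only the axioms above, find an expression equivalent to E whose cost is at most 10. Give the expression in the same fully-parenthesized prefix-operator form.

step 1: mul_one (→) rewrites ((((a + (0 * b)) + (((1 * b) * 1) * 1)) * (a + b)) * 1) into (((a + (0 * b)) + (((1 * b) * 1) * 1)) * (a + b))
step 2: mul_one (→) rewrites ((1 * b) * 1) into (1 * b), now (((a + (0 * b)) + ((1 * b) * 1)) * (a + b))
step 3: mul_comm (→) rewrites (0 * b) into (b * 0), now (((a + (b * 0)) + ((1 * b) * 1)) * (a + b))
step 4: mul_comm (→) rewrites (1 * b) into (b * 1), now (((a + (b * 0)) + ((b * 1) * 1)) * (a + b))
step 5: mul_one (→) rewrites (b * 1) into b, now (((a + (b * 0)) + (b * 1)) * (a + b))
step 6: mul_zero (→) rewrites (b * 0) into 0, now (((a + 0) + (b * 1)) * (a + b))
step 7: add_zero (→) rewrites (a + 0) into a, now ((a + (b * 1)) * (a + b))
step 8: mul_one (→) rewrites (b * 1) into b, reaching cost 10 (bound 10)

((a + b) * (a + b))   [cost 10]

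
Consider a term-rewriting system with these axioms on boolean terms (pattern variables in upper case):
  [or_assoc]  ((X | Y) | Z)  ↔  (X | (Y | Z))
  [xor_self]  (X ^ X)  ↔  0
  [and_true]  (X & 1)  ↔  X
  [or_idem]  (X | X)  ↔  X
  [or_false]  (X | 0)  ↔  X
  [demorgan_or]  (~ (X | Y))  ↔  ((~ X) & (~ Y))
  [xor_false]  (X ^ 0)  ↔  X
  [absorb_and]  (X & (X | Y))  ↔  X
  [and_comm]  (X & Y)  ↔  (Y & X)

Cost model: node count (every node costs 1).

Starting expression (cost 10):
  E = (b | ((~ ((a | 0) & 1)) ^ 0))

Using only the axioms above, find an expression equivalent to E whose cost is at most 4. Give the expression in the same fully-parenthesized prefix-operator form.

1. [and_true →] ((a | 0) & 1)  →  (a | 0);  E = (b | ((~ (a | 0)) ^ 0))
2. [or_false →] (a | 0)  →  a;  E = (b | ((~ a) ^ 0))
3. [xor_false →] ((~ a) ^ 0)  →  (~ a);  cost 4 ≤ 4, done

(b | (~ a))   [cost 4]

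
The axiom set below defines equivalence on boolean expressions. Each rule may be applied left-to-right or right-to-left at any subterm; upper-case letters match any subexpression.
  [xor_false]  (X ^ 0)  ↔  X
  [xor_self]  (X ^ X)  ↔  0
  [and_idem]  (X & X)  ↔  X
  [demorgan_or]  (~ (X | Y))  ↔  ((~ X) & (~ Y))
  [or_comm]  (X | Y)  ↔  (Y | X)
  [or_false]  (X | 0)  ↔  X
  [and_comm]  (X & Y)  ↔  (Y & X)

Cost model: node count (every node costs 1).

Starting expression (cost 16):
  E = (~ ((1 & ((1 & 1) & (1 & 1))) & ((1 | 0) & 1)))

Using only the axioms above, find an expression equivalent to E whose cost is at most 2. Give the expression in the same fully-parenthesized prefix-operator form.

(1) ((1 & 1) & (1 & 1))  =[and_idem →]=  (1 & 1)    ⊢ (~ ((1 & (1 & 1)) & ((1 | 0) & 1)))
(2) (1 | 0)  =[or_false →]=  1    ⊢ (~ ((1 & (1 & 1)) & (1 & 1)))
(3) (1 & 1)  =[and_idem →]=  1    ⊢ (~ ((1 & 1) & (1 & 1)))
(4) ((1 & 1) & (1 & 1))  =[and_idem →]=  (1 & 1)    ⊢ (~ (1 & 1))
(5) (1 & 1)  =[and_idem →]=  1    ⊢ cost 2, within 2

(~ 1)   [cost 2]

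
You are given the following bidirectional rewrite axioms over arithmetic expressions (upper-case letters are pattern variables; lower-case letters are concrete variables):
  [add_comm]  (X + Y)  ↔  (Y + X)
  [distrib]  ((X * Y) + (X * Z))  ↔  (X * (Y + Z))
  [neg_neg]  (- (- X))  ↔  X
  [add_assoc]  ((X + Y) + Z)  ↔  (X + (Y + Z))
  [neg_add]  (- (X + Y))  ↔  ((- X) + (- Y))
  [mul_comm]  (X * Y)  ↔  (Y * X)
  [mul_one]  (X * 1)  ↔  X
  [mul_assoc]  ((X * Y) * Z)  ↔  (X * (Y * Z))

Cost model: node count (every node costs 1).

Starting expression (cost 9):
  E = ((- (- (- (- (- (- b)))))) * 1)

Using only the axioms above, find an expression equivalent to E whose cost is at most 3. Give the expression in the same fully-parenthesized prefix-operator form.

step 1: neg_neg (→) rewrites (- (- (- (- b)))) into (- (- b)), now ((- (- (- (- b)))) * 1)
step 2: mul_one (→) rewrites ((- (- (- (- b)))) * 1) into (- (- (- (- b))))
step 3: neg_neg (→) rewrites (- (- (- b))) into (- b), reaching cost 3 (bound 3)

(- (- b))   [cost 3]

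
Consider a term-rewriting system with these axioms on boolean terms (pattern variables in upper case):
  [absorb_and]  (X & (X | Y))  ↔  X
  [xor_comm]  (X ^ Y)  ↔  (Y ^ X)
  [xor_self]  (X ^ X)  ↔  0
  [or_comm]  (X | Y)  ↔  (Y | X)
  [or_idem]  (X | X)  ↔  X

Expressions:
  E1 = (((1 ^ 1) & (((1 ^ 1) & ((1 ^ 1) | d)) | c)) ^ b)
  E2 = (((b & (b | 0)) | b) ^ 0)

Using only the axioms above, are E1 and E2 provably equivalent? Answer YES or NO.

YES

1. [absorb_and →] ((1 ^ 1) & ((1 ^ 1) | d))  →  (1 ^ 1);  E1 = (((1 ^ 1) & ((1 ^ 1) | c)) ^ b)
2. [absorb_and →] ((1 ^ 1) & ((1 ^ 1) | c))  →  (1 ^ 1);  E1 = ((1 ^ 1) ^ b)
3. [xor_self →] (1 ^ 1)  →  0;  E1 = (0 ^ b)
4. [xor_comm →] (0 ^ b)  →  (b ^ 0)
5. [or_idem ←] b  →  (b | b);  E1 = ((b | b) ^ 0)
6. [absorb_and ←] b  →  (b & (b | 0));  this is E2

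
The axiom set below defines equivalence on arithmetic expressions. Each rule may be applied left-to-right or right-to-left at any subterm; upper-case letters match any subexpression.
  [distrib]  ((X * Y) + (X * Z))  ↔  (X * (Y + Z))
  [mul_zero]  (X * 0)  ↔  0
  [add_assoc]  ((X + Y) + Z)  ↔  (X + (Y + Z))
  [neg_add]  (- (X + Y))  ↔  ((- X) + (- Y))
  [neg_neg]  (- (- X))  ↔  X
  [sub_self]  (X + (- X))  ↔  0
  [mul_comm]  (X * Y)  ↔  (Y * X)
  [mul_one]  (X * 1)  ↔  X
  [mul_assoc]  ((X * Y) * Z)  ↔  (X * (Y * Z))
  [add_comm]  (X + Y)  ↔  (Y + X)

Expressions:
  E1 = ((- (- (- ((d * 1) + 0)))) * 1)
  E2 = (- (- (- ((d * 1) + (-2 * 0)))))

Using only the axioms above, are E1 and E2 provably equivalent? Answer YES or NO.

YES

1. [mul_one →] (d * 1)  →  d;  E1 = ((- (- (- (d + 0)))) * 1)
2. [mul_one →] ((- (- (- (d + 0)))) * 1)  →  (- (- (- (d + 0))))
3. [mul_one ←] d  →  (d * 1);  E1 = (- (- (- ((d * 1) + 0))))
4. [mul_zero ←] 0  →  (-2 * 0);  this is E2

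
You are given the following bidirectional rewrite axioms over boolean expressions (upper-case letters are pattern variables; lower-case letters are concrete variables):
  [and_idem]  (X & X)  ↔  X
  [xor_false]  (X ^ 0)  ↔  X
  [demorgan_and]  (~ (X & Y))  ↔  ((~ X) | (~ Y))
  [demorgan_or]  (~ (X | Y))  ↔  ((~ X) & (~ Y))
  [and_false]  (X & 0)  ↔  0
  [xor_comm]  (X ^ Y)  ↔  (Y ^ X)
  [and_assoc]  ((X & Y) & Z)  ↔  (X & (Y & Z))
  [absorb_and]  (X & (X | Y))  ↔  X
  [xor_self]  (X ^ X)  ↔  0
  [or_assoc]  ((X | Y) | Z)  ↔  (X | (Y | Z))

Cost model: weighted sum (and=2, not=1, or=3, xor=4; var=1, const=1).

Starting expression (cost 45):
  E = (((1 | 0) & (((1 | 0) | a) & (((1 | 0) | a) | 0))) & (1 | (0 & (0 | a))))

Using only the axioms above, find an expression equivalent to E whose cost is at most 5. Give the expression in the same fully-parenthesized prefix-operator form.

(1) (((1 | 0) | a) & (((1 | 0) | a) | 0))  =[absorb_and →]=  ((1 | 0) | a)    ⊢ (((1 | 0) & ((1 | 0) | a)) & (1 | (0 & (0 | a))))
(2) (0 & (0 | a))  =[absorb_and →]=  0    ⊢ (((1 | 0) & ((1 | 0) | a)) & (1 | 0))
(3) ((1 | 0) & ((1 | 0) | a))  =[absorb_and →]=  (1 | 0)    ⊢ ((1 | 0) & (1 | 0))
(4) ((1 | 0) & (1 | 0))  =[and_idem →]=  (1 | 0)    ⊢ cost 5, within 5

(1 | 0)   [cost 5]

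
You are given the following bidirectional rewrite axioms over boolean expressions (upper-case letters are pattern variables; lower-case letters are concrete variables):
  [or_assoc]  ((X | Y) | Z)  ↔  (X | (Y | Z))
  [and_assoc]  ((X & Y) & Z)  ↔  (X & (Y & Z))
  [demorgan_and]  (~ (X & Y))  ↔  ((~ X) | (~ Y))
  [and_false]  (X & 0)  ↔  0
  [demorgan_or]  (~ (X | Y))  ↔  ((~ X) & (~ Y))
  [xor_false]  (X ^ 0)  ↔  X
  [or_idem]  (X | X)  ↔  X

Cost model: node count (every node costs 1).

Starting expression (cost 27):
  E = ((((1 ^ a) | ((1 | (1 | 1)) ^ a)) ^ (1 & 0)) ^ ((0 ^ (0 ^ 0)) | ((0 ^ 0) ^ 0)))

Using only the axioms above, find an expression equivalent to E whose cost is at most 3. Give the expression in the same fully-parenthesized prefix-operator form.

1. [or_idem →] (1 | 1)  →  1;  E = ((((1 ^ a) | ((1 | 1) ^ a)) ^ (1 & 0)) ^ ((0 ^ (0 ^ 0)) | ((0 ^ 0) ^ 0)))
2. [xor_false →] ((0 ^ 0) ^ 0)  →  (0 ^ 0);  E = ((((1 ^ a) | ((1 | 1) ^ a)) ^ (1 & 0)) ^ ((0 ^ (0 ^ 0)) | (0 ^ 0)))
3. [or_idem →] (1 | 1)  →  1;  E = ((((1 ^ a) | (1 ^ a)) ^ (1 & 0)) ^ ((0 ^ (0 ^ 0)) | (0 ^ 0)))
4. [or_idem →] ((1 ^ a) | (1 ^ a))  →  (1 ^ a);  E = (((1 ^ a) ^ (1 & 0)) ^ ((0 ^ (0 ^ 0)) | (0 ^ 0)))
5. [xor_false →] (0 ^ 0)  →  0;  E = (((1 ^ a) ^ (1 & 0)) ^ ((0 ^ (0 ^ 0)) | 0))
6. [xor_false →] (0 ^ 0)  →  0;  E = (((1 ^ a) ^ (1 & 0)) ^ ((0 ^ 0) | 0))
7. [and_false →] (1 & 0)  →  0;  E = (((1 ^ a) ^ 0) ^ ((0 ^ 0) | 0))
8. [xor_false →] (0 ^ 0)  →  0;  E = (((1 ^ a) ^ 0) ^ (0 | 0))
9. [or_idem →] (0 | 0)  →  0;  E = (((1 ^ a) ^ 0) ^ 0)
10. [xor_false →] (((1 ^ a) ^ 0) ^ 0)  →  ((1 ^ a) ^ 0)
11. [xor_false →] ((1 ^ a) ^ 0)  →  (1 ^ a);  cost 3 ≤ 3, done

(1 ^ a)   [cost 3]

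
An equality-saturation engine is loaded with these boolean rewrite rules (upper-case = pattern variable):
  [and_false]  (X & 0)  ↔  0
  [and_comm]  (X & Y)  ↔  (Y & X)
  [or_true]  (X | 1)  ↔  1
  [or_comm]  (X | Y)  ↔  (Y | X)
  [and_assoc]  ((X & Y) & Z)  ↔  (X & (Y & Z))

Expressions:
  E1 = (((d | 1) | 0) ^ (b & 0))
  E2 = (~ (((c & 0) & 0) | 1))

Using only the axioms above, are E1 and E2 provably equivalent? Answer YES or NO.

The axioms are sound identities: if E1 ↔* E2 then E1 and E2 evaluate identically under any assignment.
Under b=0, c=0, d=0: E1 evaluates to 1, E2 to 0. Distinct ⇒ no rewrite sequence connects them.

NO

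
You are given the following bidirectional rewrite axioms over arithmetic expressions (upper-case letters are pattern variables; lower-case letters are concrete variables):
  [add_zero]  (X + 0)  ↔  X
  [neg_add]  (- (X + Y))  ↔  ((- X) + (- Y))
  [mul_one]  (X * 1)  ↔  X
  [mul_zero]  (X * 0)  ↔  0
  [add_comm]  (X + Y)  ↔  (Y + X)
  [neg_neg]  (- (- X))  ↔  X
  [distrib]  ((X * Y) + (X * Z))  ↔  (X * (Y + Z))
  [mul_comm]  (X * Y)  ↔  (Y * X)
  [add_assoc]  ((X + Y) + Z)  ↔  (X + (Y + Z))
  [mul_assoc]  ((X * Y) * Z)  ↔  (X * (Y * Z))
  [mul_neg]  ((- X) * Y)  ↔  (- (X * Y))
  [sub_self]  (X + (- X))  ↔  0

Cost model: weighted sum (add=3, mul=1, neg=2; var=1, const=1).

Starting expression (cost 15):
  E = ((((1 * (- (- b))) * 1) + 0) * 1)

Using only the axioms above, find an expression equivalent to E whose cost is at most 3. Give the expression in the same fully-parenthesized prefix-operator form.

(b * 1)   [cost 3]

1. [neg_neg →] (- (- b))  →  b;  E = ((((1 * b) * 1) + 0) * 1)
2. [mul_one →] ((1 * b) * 1)  →  (1 * b);  E = (((1 * b) + 0) * 1)
3. [add_zero →] ((1 * b) + 0)  →  (1 * b);  E = ((1 * b) * 1)
4. [mul_comm →] (1 * b)  →  (b * 1);  E = ((b * 1) * 1)
5. [mul_one →] ((b * 1) * 1)  →  (b * 1);  cost 3 ≤ 3, done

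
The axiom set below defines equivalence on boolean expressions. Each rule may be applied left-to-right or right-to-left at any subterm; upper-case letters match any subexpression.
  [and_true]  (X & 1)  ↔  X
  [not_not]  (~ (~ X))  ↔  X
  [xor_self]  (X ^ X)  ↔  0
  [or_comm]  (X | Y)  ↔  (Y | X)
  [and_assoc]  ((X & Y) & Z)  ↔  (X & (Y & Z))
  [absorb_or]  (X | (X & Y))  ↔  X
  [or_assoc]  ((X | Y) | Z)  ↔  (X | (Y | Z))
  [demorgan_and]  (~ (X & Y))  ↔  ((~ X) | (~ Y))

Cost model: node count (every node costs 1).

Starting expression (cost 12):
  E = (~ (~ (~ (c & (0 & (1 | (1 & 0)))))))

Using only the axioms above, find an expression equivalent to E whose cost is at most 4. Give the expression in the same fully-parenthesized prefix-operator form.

step 1: not_not (→) rewrites (~ (~ (~ (c & (0 & (1 | (1 & 0))))))) into (~ (c & (0 & (1 | (1 & 0)))))
step 2: absorb_or (→) rewrites (1 | (1 & 0)) into 1, now (~ (c & (0 & 1)))
step 3: and_true (→) rewrites (0 & 1) into 0, reaching cost 4 (bound 4)

(~ (c & 0))   [cost 4]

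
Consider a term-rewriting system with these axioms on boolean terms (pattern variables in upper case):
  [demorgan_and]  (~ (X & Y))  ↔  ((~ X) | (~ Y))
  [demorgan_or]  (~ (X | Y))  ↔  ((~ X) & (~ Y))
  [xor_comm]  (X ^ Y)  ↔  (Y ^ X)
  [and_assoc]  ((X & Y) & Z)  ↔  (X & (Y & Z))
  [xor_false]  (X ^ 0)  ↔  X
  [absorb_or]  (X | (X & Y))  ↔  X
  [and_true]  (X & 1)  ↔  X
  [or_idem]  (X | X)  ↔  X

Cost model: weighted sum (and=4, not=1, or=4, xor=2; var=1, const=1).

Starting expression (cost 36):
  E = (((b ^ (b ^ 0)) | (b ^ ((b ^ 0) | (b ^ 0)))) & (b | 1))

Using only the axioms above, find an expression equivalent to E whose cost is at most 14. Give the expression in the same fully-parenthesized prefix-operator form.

1. [or_idem →] ((b ^ 0) | (b ^ 0))  →  (b ^ 0);  E = (((b ^ (b ^ 0)) | (b ^ (b ^ 0))) & (b | 1))
2. [or_idem →] ((b ^ (b ^ 0)) | (b ^ (b ^ 0)))  →  (b ^ (b ^ 0));  E = ((b ^ (b ^ 0)) & (b | 1))
3. [xor_false →] (b ^ 0)  →  b;  cost 14 ≤ 14, done

((b ^ b) & (b | 1))   [cost 14]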